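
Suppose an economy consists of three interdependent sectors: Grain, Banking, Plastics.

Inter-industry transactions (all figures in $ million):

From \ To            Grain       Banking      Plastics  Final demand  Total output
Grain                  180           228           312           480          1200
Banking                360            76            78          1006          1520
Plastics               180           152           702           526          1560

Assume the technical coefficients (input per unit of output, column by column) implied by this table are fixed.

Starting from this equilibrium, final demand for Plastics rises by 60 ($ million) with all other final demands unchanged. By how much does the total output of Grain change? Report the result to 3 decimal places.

Δx_1 = 31.225

Technical coefficients a_ij = z_ij / X_j:
  a_11 = 180/1200 = 0.15, a_21 = 360/1200 = 0.30, a_31 = 180/1200 = 0.15
  a_12 = 228/1520 = 0.15, a_22 = 76/1520 = 0.05, a_32 = 152/1520 = 0.10
  a_13 = 312/1560 = 0.20, a_23 = 78/1560 = 0.05, a_33 = 702/1560 = 0.45
I − A =
  [   0.85    -0.15    -0.20]
  [  -0.30     0.95    -0.05]
  [  -0.15    -0.10     0.55]
Cofactors of I−A, C_ij = (−1)^(i+j)·(minor ij) (rows/columns in the sector order above):
  C_11 = (0.95)(0.55) − (-0.05)(-0.10) = 0.5175
  C_12 = −[(-0.30)(0.55) − (-0.05)(-0.15)] = 0.1725
  C_13 = (-0.30)(-0.10) − (0.95)(-0.15) = 0.1725
  C_21 = −[(-0.15)(0.55) − (-0.20)(-0.10)] = 0.1025
  C_22 = (0.85)(0.55) − (-0.20)(-0.15) = 0.4375
  C_23 = −[(0.85)(-0.10) − (-0.15)(-0.15)] = 0.1075
  C_31 = (-0.15)(-0.05) − (-0.20)(0.95) = 0.1975
  C_32 = −[(0.85)(-0.05) − (-0.20)(-0.30)] = 0.1025
  C_33 = (0.85)(0.95) − (-0.15)(-0.30) = 0.7625
det(I−A) = Σ_j (I−A)_1j·C_1j = (0.85)(0.5175) + (-0.15)(0.1725) + (-0.20)(0.1725) = 0.3795
adj(I−A) = Cᵀ =
  [ 0.5175   0.1025   0.1975]
  [ 0.1725   0.4375   0.1025]
  [ 0.1725   0.1075   0.7625]
(I − A)⁻¹ = adj(I−A) / det(I−A) ≈
  [   1.3636     0.2701     0.5204]
  [   0.4545     1.1528     0.2701]
  [   0.4545     0.2833     2.0092]
Δx = (I − A)⁻¹ Δd with Δd having +60 in the Plastics component and 0 elsewhere.
So Δx_1 = L_13 · (+60), where L_13 = adj(I−A)_13 / det(I−A) = 0.1975 / 0.3795.
Δx_1 = 0.1975 × (+60) / 0.3795 = 11.85 / 0.3795 ≈ 31.225.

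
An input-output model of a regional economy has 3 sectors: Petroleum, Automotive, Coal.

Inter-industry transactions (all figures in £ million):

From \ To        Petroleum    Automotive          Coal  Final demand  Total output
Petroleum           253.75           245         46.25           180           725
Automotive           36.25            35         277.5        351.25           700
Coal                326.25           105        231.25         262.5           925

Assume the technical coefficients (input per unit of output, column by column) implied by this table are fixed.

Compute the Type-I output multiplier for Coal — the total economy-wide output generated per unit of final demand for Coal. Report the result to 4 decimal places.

Technical coefficients a_ij = z_ij / X_j:
  a_11 = 253.75/725 = 0.35, a_21 = 36.25/725 = 0.05, a_31 = 326.25/725 = 0.45
  a_12 = 245/700 = 0.35, a_22 = 35/700 = 0.05, a_32 = 105/700 = 0.15
  a_13 = 46.25/925 = 0.05, a_23 = 277.5/925 = 0.30, a_33 = 231.25/925 = 0.25
I − A =
  [   0.65    -0.35    -0.05]
  [  -0.05     0.95    -0.30]
  [  -0.45    -0.15     0.75]
Cofactors of I−A, C_ij = (−1)^(i+j)·(minor ij) (rows/columns in the sector order above):
  C_11 = (0.95)(0.75) − (-0.30)(-0.15) = 0.6675
  C_12 = −[(-0.05)(0.75) − (-0.30)(-0.45)] = 0.1725
  C_13 = (-0.05)(-0.15) − (0.95)(-0.45) = 0.4350
  C_21 = −[(-0.35)(0.75) − (-0.05)(-0.15)] = 0.2700
  C_22 = (0.65)(0.75) − (-0.05)(-0.45) = 0.4650
  C_23 = −[(0.65)(-0.15) − (-0.35)(-0.45)] = 0.2550
  C_31 = (-0.35)(-0.30) − (-0.05)(0.95) = 0.1525
  C_32 = −[(0.65)(-0.30) − (-0.05)(-0.05)] = 0.1975
  C_33 = (0.65)(0.95) − (-0.35)(-0.05) = 0.6000
det(I−A) = Σ_j (I−A)_1j·C_1j = (0.65)(0.6675) + (-0.35)(0.1725) + (-0.05)(0.4350) = 0.35175
adj(I−A) = Cᵀ =
  [ 0.6675   0.2700   0.1525]
  [ 0.1725   0.4650   0.1975]
  [ 0.4350   0.2550   0.6000]
(I − A)⁻¹ = adj(I−A) / det(I−A) ≈
  [   1.89765     0.76759     0.43355]
  [   0.49041     1.32196     0.56148]
  [   1.23667     0.72495     1.70576]
The output multiplier for sector j is the column-j sum of the Leontief inverse (I − A)⁻¹ = adj(I−A) / det(I−A).
Column 3 of adj(I−A): (0.1525, 0.1975, 0.6000); det(I−A) = 0.35175.
m_3 = (0.1525 + 0.1975 + 0.6000) / 0.35175 = 0.95 / 0.35175 ≈ 2.7008.

m_3 = 2.7008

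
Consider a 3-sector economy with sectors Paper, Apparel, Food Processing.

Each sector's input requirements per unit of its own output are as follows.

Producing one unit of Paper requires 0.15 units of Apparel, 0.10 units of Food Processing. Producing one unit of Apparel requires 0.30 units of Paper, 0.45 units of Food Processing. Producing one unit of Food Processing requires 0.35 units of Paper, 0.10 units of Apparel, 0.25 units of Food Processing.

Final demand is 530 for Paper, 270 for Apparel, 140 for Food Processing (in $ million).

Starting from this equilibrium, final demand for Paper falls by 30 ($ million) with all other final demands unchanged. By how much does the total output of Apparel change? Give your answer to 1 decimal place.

I − A =
  [   1.00    -0.30    -0.35]
  [  -0.15     1.00    -0.10]
  [  -0.10    -0.45     0.75]
Cofactors of I−A, C_ij = (−1)^(i+j)·(minor ij) (rows/columns in the sector order above):
  C_11 = (1.00)(0.75) − (-0.10)(-0.45) = 0.7050
  C_12 = −[(-0.15)(0.75) − (-0.10)(-0.10)] = 0.1225
  C_13 = (-0.15)(-0.45) − (1.00)(-0.10) = 0.1675
  C_21 = −[(-0.30)(0.75) − (-0.35)(-0.45)] = 0.3825
  C_22 = (1.00)(0.75) − (-0.35)(-0.10) = 0.7150
  C_23 = −[(1.00)(-0.45) − (-0.30)(-0.10)] = 0.4800
  C_31 = (-0.30)(-0.10) − (-0.35)(1.00) = 0.3800
  C_32 = −[(1.00)(-0.10) − (-0.35)(-0.15)] = 0.1525
  C_33 = (1.00)(1.00) − (-0.30)(-0.15) = 0.9550
det(I−A) = Σ_j (I−A)_1j·C_1j = (1.00)(0.7050) + (-0.30)(0.1225) + (-0.35)(0.1675) = 0.609625
adj(I−A) = Cᵀ =
  [ 0.7050   0.3825   0.3800]
  [ 0.1225   0.7150   0.1525]
  [ 0.1675   0.4800   0.9550]
(I − A)⁻¹ = adj(I−A) / det(I−A) ≈
  [   1.1564     0.6274     0.6233]
  [   0.2009     1.1729     0.2502]
  [   0.2748     0.7874     1.5665]
Δx = (I − A)⁻¹ Δd with Δd having -30 in the Paper component and 0 elsewhere.
So Δx_A = L_AP · (-30), where L_AP = adj(I−A)_AP / det(I−A) = 0.1225 / 0.609625.
Δx_A = 0.1225 × (-30) / 0.609625 = -3.675 / 0.609625 ≈ -6.0.

Δx_A = -6.0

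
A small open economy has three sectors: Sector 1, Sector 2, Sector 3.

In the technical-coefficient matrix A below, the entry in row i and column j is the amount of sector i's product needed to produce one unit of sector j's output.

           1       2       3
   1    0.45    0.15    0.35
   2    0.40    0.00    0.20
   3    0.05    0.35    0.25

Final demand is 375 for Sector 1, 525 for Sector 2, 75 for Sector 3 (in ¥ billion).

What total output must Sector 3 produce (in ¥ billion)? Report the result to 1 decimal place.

x_3 = 816.1

I − A =
  [   0.55    -0.15    -0.35]
  [  -0.40     1.00    -0.20]
  [  -0.05    -0.35     0.75]
Cofactors of I−A, C_ij = (−1)^(i+j)·(minor ij) (rows/columns in the sector order above):
  C_11 = (1.00)(0.75) − (-0.20)(-0.35) = 0.6800
  C_12 = −[(-0.40)(0.75) − (-0.20)(-0.05)] = 0.3100
  C_13 = (-0.40)(-0.35) − (1.00)(-0.05) = 0.1900
  C_21 = −[(-0.15)(0.75) − (-0.35)(-0.35)] = 0.2350
  C_22 = (0.55)(0.75) − (-0.35)(-0.05) = 0.3950
  C_23 = −[(0.55)(-0.35) − (-0.15)(-0.05)] = 0.2000
  C_31 = (-0.15)(-0.20) − (-0.35)(1.00) = 0.3800
  C_32 = −[(0.55)(-0.20) − (-0.35)(-0.40)] = 0.2500
  C_33 = (0.55)(1.00) − (-0.15)(-0.40) = 0.4900
det(I−A) = Σ_j (I−A)_1j·C_1j = (0.55)(0.6800) + (-0.15)(0.3100) + (-0.35)(0.1900) = 0.2610
adj(I−A) = Cᵀ =
  [ 0.6800   0.2350   0.3800]
  [ 0.3100   0.3950   0.2500]
  [ 0.1900   0.2000   0.4900]
(I − A)⁻¹ = adj(I−A) / det(I−A) ≈
  [   2.6054     0.9004     1.4559]
  [   1.1877     1.5134     0.9579]
  [   0.7280     0.7663     1.8774]
x = (I − A)⁻¹ d = adj(I−A)·d / det(I−A), with det(I−A) = 0.2610:
  x_1 = (0.6800·375 + 0.2350·525 + 0.3800·75) / 0.2610 = 406.875 / 0.2610 ≈ 1558.9
  x_2 = (0.3100·375 + 0.3950·525 + 0.2500·75) / 0.2610 = 342.375 / 0.2610 ≈ 1311.8
  x_3 = (0.1900·375 + 0.2000·525 + 0.4900·75) / 0.2610 = 213.00 / 0.2610 ≈ 816.1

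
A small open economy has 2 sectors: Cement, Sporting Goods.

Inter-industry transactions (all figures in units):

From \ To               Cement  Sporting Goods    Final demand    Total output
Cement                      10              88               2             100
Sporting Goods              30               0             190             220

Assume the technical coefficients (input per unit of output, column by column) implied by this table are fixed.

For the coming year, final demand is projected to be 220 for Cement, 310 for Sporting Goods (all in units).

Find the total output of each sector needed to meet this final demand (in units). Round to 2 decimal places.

x_1 = 441.03, x_2 = 442.31

Technical coefficients a_ij = z_ij / X_j:
  a_11 = 10/100 = 0.10, a_21 = 30/100 = 0.30
  a_12 = 88/220 = 0.40, a_22 = 0/220 = 0.00
I − A =
  [   0.90    -0.40]
  [  -0.30     1.00]
det(I−A) = (0.90)(1.00) − (-0.40)(-0.30) = 0.7800
adj(I−A) = [[1.00, 0.40], [0.30, 0.90]]
(I − A)⁻¹ = adj(I−A) / det(I−A) ≈
  [   1.2821     0.5128]
  [   0.3846     1.1538]
x = (I − A)⁻¹ d = adj(I−A)·d / det(I−A), with det(I−A) = 0.7800:
  x_1 = (1.00·220 + 0.40·310) / 0.7800 = 344.00 / 0.7800 ≈ 441.03
  x_2 = (0.30·220 + 0.90·310) / 0.7800 = 345.00 / 0.7800 ≈ 442.31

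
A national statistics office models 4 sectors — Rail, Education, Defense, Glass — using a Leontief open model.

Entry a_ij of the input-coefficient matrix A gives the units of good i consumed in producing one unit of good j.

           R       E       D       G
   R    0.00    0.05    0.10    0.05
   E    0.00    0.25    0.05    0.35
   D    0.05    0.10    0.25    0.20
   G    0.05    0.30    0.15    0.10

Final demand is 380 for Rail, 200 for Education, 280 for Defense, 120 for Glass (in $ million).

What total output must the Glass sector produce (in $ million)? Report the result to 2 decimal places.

x_G = 426.31

I − A =
  [   1.00    -0.05    -0.10    -0.05]
  [   0.00     0.75    -0.05    -0.35]
  [  -0.05    -0.10     0.75    -0.20]
  [  -0.05    -0.30    -0.15     0.90]
Compute the cofactors C_ij = (−1)^(i+j)·(3×3 minor ij) of I−A; the adjugate is their transpose:
adj(I−A) = Cᵀ =
  [ 0.392250   0.059250   0.068250   0.060000]
  [ 0.018500   0.637250   0.099125   0.270875]
  [ 0.037750   0.153250   0.567250   0.187750]
  [ 0.034250   0.241250   0.131375   0.553625]
det(I−A) = Σ_j (I−A)_1j·C_1j = (1.00)(0.392250) + (-0.05)(0.018500) + (-0.10)(0.037750) + (-0.05)(0.034250) = 0.3858375
(I − A)⁻¹ = adj(I−A) / det(I−A) ≈
  [   1.0166     0.1536     0.1769     0.1555]
  [   0.0479     1.6516     0.2569     0.7020]
  [   0.0978     0.3972     1.4702     0.4866]
  [   0.0888     0.6253     0.3405     1.4349]
x = (I − A)⁻¹ d = adj(I−A)·d / det(I−A), with det(I−A) = 0.3858375:
  x_R = (0.392250·380 + 0.059250·200 + 0.068250·280 + 0.060000·120) / 0.3858375 = 187.215 / 0.3858375 ≈ 485.22
  x_E = (0.018500·380 + 0.637250·200 + 0.099125·280 + 0.270875·120) / 0.3858375 = 194.74 / 0.3858375 ≈ 504.72
  x_D = (0.037750·380 + 0.153250·200 + 0.567250·280 + 0.187750·120) / 0.3858375 = 226.355 / 0.3858375 ≈ 586.66
  x_G = (0.034250·380 + 0.241250·200 + 0.131375·280 + 0.553625·120) / 0.3858375 = 164.485 / 0.3858375 ≈ 426.31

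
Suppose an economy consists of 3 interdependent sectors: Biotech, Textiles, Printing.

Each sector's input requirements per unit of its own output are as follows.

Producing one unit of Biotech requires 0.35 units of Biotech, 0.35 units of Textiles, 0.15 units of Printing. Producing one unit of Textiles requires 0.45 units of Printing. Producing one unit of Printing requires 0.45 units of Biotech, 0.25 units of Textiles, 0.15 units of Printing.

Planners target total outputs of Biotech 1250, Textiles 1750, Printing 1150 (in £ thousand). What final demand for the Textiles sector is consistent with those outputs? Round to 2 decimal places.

I − A =
  [   0.65     0.00    -0.45]
  [  -0.35     1.00    -0.25]
  [  -0.15    -0.45     0.85]
d = (I − A) x:
  d_B = (+0.65)·1250 + (+0.00)·1750 + (-0.45)·1150 = 295.00
  d_T = (-0.35)·1250 + (+1.00)·1750 + (-0.25)·1150 = 1025.00
  d_P = (-0.15)·1250 + (-0.45)·1750 + (+0.85)·1150 = 2.50

d_T = 1025.00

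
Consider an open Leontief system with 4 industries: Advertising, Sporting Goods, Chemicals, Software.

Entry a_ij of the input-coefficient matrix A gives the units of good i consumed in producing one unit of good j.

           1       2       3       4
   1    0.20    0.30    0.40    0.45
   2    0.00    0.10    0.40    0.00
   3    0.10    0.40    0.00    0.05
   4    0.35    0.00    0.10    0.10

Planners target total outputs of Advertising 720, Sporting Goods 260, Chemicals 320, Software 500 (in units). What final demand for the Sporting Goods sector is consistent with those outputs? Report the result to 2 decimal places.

I − A =
  [   0.80    -0.30    -0.40    -0.45]
  [   0.00     0.90    -0.40     0.00]
  [  -0.10    -0.40     1.00    -0.05]
  [  -0.35     0.00    -0.10     0.90]
d = (I − A) x:
  d_1 = (+0.80)·720 + (-0.30)·260 + (-0.40)·320 + (-0.45)·500 = 145.00
  d_2 = (+0.00)·720 + (+0.90)·260 + (-0.40)·320 + (+0.00)·500 = 106.00
  d_3 = (-0.10)·720 + (-0.40)·260 + (+1.00)·320 + (-0.05)·500 = 119.00
  d_4 = (-0.35)·720 + (+0.00)·260 + (-0.10)·320 + (+0.90)·500 = 166.00

d_2 = 106.00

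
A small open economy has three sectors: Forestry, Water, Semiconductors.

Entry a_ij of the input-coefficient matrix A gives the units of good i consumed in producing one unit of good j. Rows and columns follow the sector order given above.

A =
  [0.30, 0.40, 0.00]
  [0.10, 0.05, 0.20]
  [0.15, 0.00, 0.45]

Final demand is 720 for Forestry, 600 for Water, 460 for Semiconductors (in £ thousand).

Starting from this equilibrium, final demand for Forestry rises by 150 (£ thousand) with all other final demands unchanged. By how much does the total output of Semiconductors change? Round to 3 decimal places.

I − A =
  [   0.70    -0.40     0.00]
  [  -0.10     0.95    -0.20]
  [  -0.15     0.00     0.55]
Cofactors of I−A, C_ij = (−1)^(i+j)·(minor ij) (rows/columns in the sector order above):
  C_11 = (0.95)(0.55) − (-0.20)(0.00) = 0.5225
  C_12 = −[(-0.10)(0.55) − (-0.20)(-0.15)] = 0.0850
  C_13 = (-0.10)(0.00) − (0.95)(-0.15) = 0.1425
  C_21 = −[(-0.40)(0.55) − (0.00)(0.00)] = 0.2200
  C_22 = (0.70)(0.55) − (0.00)(-0.15) = 0.3850
  C_23 = −[(0.70)(0.00) − (-0.40)(-0.15)] = 0.0600
  C_31 = (-0.40)(-0.20) − (0.00)(0.95) = 0.0800
  C_32 = −[(0.70)(-0.20) − (0.00)(-0.10)] = 0.1400
  C_33 = (0.70)(0.95) − (-0.40)(-0.10) = 0.6250
det(I−A) = Σ_j (I−A)_1j·C_1j = (0.70)(0.5225) + (-0.40)(0.0850) + (0.00)(0.1425) = 0.33175
adj(I−A) = Cᵀ =
  [ 0.5225   0.2200   0.0800]
  [ 0.0850   0.3850   0.1400]
  [ 0.1425   0.0600   0.6250]
(I − A)⁻¹ = adj(I−A) / det(I−A) ≈
  [   1.5750     0.6631     0.2411]
  [   0.2562     1.1605     0.4220]
  [   0.4295     0.1809     1.8839]
Δx = (I − A)⁻¹ Δd with Δd having +150 in the Forestry component and 0 elsewhere.
So Δx_3 = L_31 · (+150), where L_31 = adj(I−A)_31 / det(I−A) = 0.1425 / 0.33175.
Δx_3 = 0.1425 × (+150) / 0.33175 = 21.375 / 0.33175 ≈ 64.431.

Δx_3 = 64.431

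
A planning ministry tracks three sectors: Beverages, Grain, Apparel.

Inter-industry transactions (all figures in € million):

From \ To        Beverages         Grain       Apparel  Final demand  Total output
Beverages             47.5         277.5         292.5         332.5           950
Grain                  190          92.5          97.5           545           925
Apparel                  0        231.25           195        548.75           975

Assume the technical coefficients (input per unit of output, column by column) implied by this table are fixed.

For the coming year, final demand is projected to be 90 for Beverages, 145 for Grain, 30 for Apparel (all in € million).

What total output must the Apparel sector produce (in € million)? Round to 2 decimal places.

Technical coefficients a_ij = z_ij / X_j:
  a_11 = 47.5/950 = 0.05, a_21 = 190/950 = 0.20, a_31 = 0/950 = 0.00
  a_12 = 277.5/925 = 0.30, a_22 = 92.5/925 = 0.10, a_32 = 231.25/925 = 0.25
  a_13 = 292.5/975 = 0.30, a_23 = 97.5/975 = 0.10, a_33 = 195/975 = 0.20
I − A =
  [   0.95    -0.30    -0.30]
  [  -0.20     0.90    -0.10]
  [   0.00    -0.25     0.80]
Cofactors of I−A, C_ij = (−1)^(i+j)·(minor ij) (rows/columns in the sector order above):
  C_11 = (0.90)(0.80) − (-0.10)(-0.25) = 0.6950
  C_12 = −[(-0.20)(0.80) − (-0.10)(0.00)] = 0.1600
  C_13 = (-0.20)(-0.25) − (0.90)(0.00) = 0.0500
  C_21 = −[(-0.30)(0.80) − (-0.30)(-0.25)] = 0.3150
  C_22 = (0.95)(0.80) − (-0.30)(0.00) = 0.7600
  C_23 = −[(0.95)(-0.25) − (-0.30)(0.00)] = 0.2375
  C_31 = (-0.30)(-0.10) − (-0.30)(0.90) = 0.3000
  C_32 = −[(0.95)(-0.10) − (-0.30)(-0.20)] = 0.1550
  C_33 = (0.95)(0.90) − (-0.30)(-0.20) = 0.7950
det(I−A) = Σ_j (I−A)_1j·C_1j = (0.95)(0.6950) + (-0.30)(0.1600) + (-0.30)(0.0500) = 0.59725
adj(I−A) = Cᵀ =
  [ 0.6950   0.3150   0.3000]
  [ 0.1600   0.7600   0.1550]
  [ 0.0500   0.2375   0.7950]
(I − A)⁻¹ = adj(I−A) / det(I−A) ≈
  [   1.1637     0.5274     0.5023]
  [   0.2679     1.2725     0.2595]
  [   0.0837     0.3977     1.3311]
x = (I − A)⁻¹ d = adj(I−A)·d / det(I−A), with det(I−A) = 0.59725:
  x_1 = (0.6950·90 + 0.3150·145 + 0.3000·30) / 0.59725 = 117.225 / 0.59725 ≈ 196.27
  x_2 = (0.1600·90 + 0.7600·145 + 0.1550·30) / 0.59725 = 129.25 / 0.59725 ≈ 216.41
  x_3 = (0.0500·90 + 0.2375·145 + 0.7950·30) / 0.59725 = 62.7875 / 0.59725 ≈ 105.13

x_3 = 105.13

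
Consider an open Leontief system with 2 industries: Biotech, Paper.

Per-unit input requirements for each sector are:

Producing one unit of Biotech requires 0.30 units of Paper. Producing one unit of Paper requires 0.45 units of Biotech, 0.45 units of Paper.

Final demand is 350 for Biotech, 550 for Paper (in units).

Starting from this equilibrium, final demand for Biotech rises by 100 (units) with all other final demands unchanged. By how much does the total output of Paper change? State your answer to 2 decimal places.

Δx_2 = 72.29

I − A =
  [   1.00    -0.45]
  [  -0.30     0.55]
det(I−A) = (1.00)(0.55) − (-0.45)(-0.30) = 0.4150
adj(I−A) = [[0.55, 0.45], [0.30, 1.00]]
(I − A)⁻¹ = adj(I−A) / det(I−A) ≈
  [   1.3253     1.0843]
  [   0.7229     2.4096]
Δx = (I − A)⁻¹ Δd with Δd having +100 in the Biotech component and 0 elsewhere.
So Δx_2 = L_21 · (+100), where L_21 = adj(I−A)_21 / det(I−A) = 0.30 / 0.4150.
Δx_2 = 0.30 × (+100) / 0.4150 = 30.00 / 0.4150 ≈ 72.29.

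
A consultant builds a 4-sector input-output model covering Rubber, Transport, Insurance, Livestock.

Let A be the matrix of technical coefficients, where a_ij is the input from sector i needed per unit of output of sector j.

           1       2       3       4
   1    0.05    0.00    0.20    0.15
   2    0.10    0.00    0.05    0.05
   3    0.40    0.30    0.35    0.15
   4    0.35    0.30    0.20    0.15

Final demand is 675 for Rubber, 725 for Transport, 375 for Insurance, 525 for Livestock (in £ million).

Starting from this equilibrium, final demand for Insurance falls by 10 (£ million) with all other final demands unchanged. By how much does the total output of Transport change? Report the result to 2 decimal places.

I − A =
  [   0.95     0.00    -0.20    -0.15]
  [  -0.10     1.00    -0.05    -0.05]
  [  -0.40    -0.30     0.65    -0.15]
  [  -0.35    -0.30    -0.20     0.85]
Compute the cofactors C_ij = (−1)^(i+j)·(3×3 minor ij) of I−A; the adjugate is their transpose:
adj(I−A) = Cᵀ =
  [ 0.49475   0.09825   0.19925   0.12825]
  [ 0.08725   0.37175   0.07075   0.04975]
  [ 0.42175   0.28725   0.73625   0.22125]
  [ 0.33375   0.23925   0.28025   0.51725]
det(I−A) = Σ_j (I−A)_1j·C_1j = (0.95)(0.49475) + (0.00)(0.08725) + (-0.20)(0.42175) + (-0.15)(0.33375) = 0.3356
(I − A)⁻¹ = adj(I−A) / det(I−A) ≈
  [   1.4742     0.2928     0.5937     0.3822]
  [   0.2600     1.1077     0.2108     0.1482]
  [   1.2567     0.8559     2.1938     0.6593]
  [   0.9945     0.7129     0.8351     1.5413]
Δx = (I − A)⁻¹ Δd with Δd having -10 in the Insurance component and 0 elsewhere.
So Δx_2 = L_23 · (-10), where L_23 = adj(I−A)_23 / det(I−A) = 0.07075 / 0.3356.
Δx_2 = 0.07075 × (-10) / 0.3356 = -0.7075 / 0.3356 ≈ -2.11.

Δx_2 = -2.11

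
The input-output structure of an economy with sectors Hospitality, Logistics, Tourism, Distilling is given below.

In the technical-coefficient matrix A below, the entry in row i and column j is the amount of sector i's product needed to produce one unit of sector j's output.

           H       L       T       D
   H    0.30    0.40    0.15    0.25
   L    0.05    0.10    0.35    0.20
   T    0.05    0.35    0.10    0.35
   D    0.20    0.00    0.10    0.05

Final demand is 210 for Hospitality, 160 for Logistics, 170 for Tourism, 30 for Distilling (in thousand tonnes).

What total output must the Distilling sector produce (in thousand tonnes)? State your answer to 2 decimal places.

I − A =
  [   0.70    -0.40    -0.15    -0.25]
  [  -0.05     0.90    -0.35    -0.20]
  [  -0.05    -0.35     0.90    -0.35]
  [  -0.20     0.00    -0.10     0.95]
Compute the cofactors C_ij = (−1)^(i+j)·(3×3 minor ij) of I−A; the adjugate is their transpose:
adj(I−A) = Cᵀ =
  [ 0.614625   0.386625   0.291750   0.350625]
  [ 0.119125   0.510125   0.243625   0.228500]
  [ 0.136375   0.262250   0.518500   0.282125]
  [ 0.143750   0.109000   0.116000   0.446875]
det(I−A) = Σ_j (I−A)_1j·C_1j = (0.70)(0.614625) + (-0.40)(0.119125) + (-0.15)(0.136375) + (-0.25)(0.143750) = 0.32619375
(I − A)⁻¹ = adj(I−A) / det(I−A) ≈
  [   1.8842     1.1853     0.8944     1.0749]
  [   0.3652     1.5639     0.7469     0.7005]
  [   0.4181     0.8040     1.5895     0.8649]
  [   0.4407     0.3342     0.3556     1.3700]
x = (I − A)⁻¹ d = adj(I−A)·d / det(I−A), with det(I−A) = 0.32619375:
  x_H = (0.614625·210 + 0.386625·160 + 0.291750·170 + 0.350625·30) / 0.32619375 = 251.0475 / 0.32619375 ≈ 769.63
  x_L = (0.119125·210 + 0.510125·160 + 0.243625·170 + 0.228500·30) / 0.32619375 = 154.9075 / 0.32619375 ≈ 474.89
  x_T = (0.136375·210 + 0.262250·160 + 0.518500·170 + 0.282125·30) / 0.32619375 = 167.2075 / 0.32619375 ≈ 512.60
  x_D = (0.143750·210 + 0.109000·160 + 0.116000·170 + 0.446875·30) / 0.32619375 = 80.75375 / 0.32619375 ≈ 247.56

x_D = 247.56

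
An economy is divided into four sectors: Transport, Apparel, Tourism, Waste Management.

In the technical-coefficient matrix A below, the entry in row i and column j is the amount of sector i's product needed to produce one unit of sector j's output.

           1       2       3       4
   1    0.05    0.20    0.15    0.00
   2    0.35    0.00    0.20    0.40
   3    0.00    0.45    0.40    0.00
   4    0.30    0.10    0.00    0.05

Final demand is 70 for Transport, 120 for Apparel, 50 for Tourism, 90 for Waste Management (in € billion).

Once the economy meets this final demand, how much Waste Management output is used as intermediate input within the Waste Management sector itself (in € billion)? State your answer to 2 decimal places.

z_44 = 9.58

I − A =
  [   0.95    -0.20    -0.15     0.00]
  [  -0.35     1.00    -0.20    -0.40]
  [   0.00    -0.45     0.60     0.00]
  [  -0.30    -0.10     0.00     0.95]
Compute the cofactors C_ij = (−1)^(i+j)·(3×3 minor ij) of I−A; the adjugate is their transpose:
adj(I−A) = Cᵀ =
  [ 0.460500   0.178125   0.174500   0.075000]
  [ 0.271500   0.541500   0.248375   0.228000]
  [ 0.203625   0.406125   0.774000   0.171000]
  [ 0.174000   0.113250   0.081250   0.418875]
det(I−A) = Σ_j (I−A)_1j·C_1j = (0.95)(0.460500) + (-0.20)(0.271500) + (-0.15)(0.203625) + (0.00)(0.174000) = 0.35263125
(I − A)⁻¹ = adj(I−A) / det(I−A) ≈
  [   1.3059     0.5051     0.4949     0.2127]
  [   0.7699     1.5356     0.7043     0.6466]
  [   0.5774     1.1517     2.1949     0.4849]
  [   0.4934     0.3212     0.2304     1.1879]
First solve x = (I − A)⁻¹ d = adj(I−A)·d / det(I−A); in particular x_4 = (0.174000·70 + 0.113250·120 + 0.081250·50 + 0.418875·90) / 0.35263125 = 67.53125 / 0.35263125 ≈ 191.5067.
Intermediate flow from 4 to 4: z_44 = a_44 · x_4 = 0.05 × 67.53125 / 0.35263125 = 3.3765625 / 0.35263125 ≈ 9.58.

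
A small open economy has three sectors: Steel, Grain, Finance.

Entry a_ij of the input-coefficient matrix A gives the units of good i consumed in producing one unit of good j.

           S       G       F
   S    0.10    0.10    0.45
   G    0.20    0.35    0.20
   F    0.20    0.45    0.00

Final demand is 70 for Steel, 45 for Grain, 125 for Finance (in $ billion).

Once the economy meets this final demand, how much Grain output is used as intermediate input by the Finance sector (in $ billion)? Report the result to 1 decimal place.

z_GF = 55.2

I − A =
  [   0.90    -0.10    -0.45]
  [  -0.20     0.65    -0.20]
  [  -0.20    -0.45     1.00]
Cofactors of I−A, C_ij = (−1)^(i+j)·(minor ij) (rows/columns in the sector order above):
  C_11 = (0.65)(1.00) − (-0.20)(-0.45) = 0.5600
  C_12 = −[(-0.20)(1.00) − (-0.20)(-0.20)] = 0.2400
  C_13 = (-0.20)(-0.45) − (0.65)(-0.20) = 0.2200
  C_21 = −[(-0.10)(1.00) − (-0.45)(-0.45)] = 0.3025
  C_22 = (0.90)(1.00) − (-0.45)(-0.20) = 0.8100
  C_23 = −[(0.90)(-0.45) − (-0.10)(-0.20)] = 0.4250
  C_31 = (-0.10)(-0.20) − (-0.45)(0.65) = 0.3125
  C_32 = −[(0.90)(-0.20) − (-0.45)(-0.20)] = 0.2700
  C_33 = (0.90)(0.65) − (-0.10)(-0.20) = 0.5650
det(I−A) = Σ_j (I−A)_1j·C_1j = (0.90)(0.5600) + (-0.10)(0.2400) + (-0.45)(0.2200) = 0.3810
adj(I−A) = Cᵀ =
  [ 0.5600   0.3025   0.3125]
  [ 0.2400   0.8100   0.2700]
  [ 0.2200   0.4250   0.5650]
(I − A)⁻¹ = adj(I−A) / det(I−A) ≈
  [   1.4698     0.7940     0.8202]
  [   0.6299     2.1260     0.7087]
  [   0.5774     1.1155     1.4829]
First solve x = (I − A)⁻¹ d = adj(I−A)·d / det(I−A); in particular x_F = (0.2200·70 + 0.4250·45 + 0.5650·125) / 0.3810 = 105.15 / 0.3810 ≈ 275.984.
Intermediate flow from G to F: z_GF = a_GF · x_F = 0.20 × 105.15 / 0.3810 = 21.03 / 0.3810 ≈ 55.2.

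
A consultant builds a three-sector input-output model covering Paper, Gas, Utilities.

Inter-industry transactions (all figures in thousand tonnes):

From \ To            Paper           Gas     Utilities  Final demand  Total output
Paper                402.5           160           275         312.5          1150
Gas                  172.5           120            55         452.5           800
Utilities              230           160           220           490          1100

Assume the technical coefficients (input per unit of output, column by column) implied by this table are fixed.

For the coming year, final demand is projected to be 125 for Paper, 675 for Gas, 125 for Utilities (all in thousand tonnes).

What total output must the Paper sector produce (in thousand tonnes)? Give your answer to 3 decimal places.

x_1 = 704.624

Technical coefficients a_ij = z_ij / X_j:
  a_11 = 402.5/1150 = 0.35, a_21 = 172.5/1150 = 0.15, a_31 = 230/1150 = 0.20
  a_12 = 160/800 = 0.20, a_22 = 120/800 = 0.15, a_32 = 160/800 = 0.20
  a_13 = 275/1100 = 0.25, a_23 = 55/1100 = 0.05, a_33 = 220/1100 = 0.20
I − A =
  [   0.65    -0.20    -0.25]
  [  -0.15     0.85    -0.05]
  [  -0.20    -0.20     0.80]
Cofactors of I−A, C_ij = (−1)^(i+j)·(minor ij) (rows/columns in the sector order above):
  C_11 = (0.85)(0.80) − (-0.05)(-0.20) = 0.6700
  C_12 = −[(-0.15)(0.80) − (-0.05)(-0.20)] = 0.1300
  C_13 = (-0.15)(-0.20) − (0.85)(-0.20) = 0.2000
  C_21 = −[(-0.20)(0.80) − (-0.25)(-0.20)] = 0.2100
  C_22 = (0.65)(0.80) − (-0.25)(-0.20) = 0.4700
  C_23 = −[(0.65)(-0.20) − (-0.20)(-0.20)] = 0.1700
  C_31 = (-0.20)(-0.05) − (-0.25)(0.85) = 0.2225
  C_32 = −[(0.65)(-0.05) − (-0.25)(-0.15)] = 0.0700
  C_33 = (0.65)(0.85) − (-0.20)(-0.15) = 0.5225
det(I−A) = Σ_j (I−A)_1j·C_1j = (0.65)(0.6700) + (-0.20)(0.1300) + (-0.25)(0.2000) = 0.3595
adj(I−A) = Cᵀ =
  [ 0.6700   0.2100   0.2225]
  [ 0.1300   0.4700   0.0700]
  [ 0.2000   0.1700   0.5225]
(I − A)⁻¹ = adj(I−A) / det(I−A) ≈
  [   1.8637     0.5841     0.6189]
  [   0.3616     1.3074     0.1947]
  [   0.5563     0.4729     1.4534]
x = (I − A)⁻¹ d = adj(I−A)·d / det(I−A), with det(I−A) = 0.3595:
  x_1 = (0.6700·125 + 0.2100·675 + 0.2225·125) / 0.3595 = 253.3125 / 0.3595 ≈ 704.624
  x_2 = (0.1300·125 + 0.4700·675 + 0.0700·125) / 0.3595 = 342.25 / 0.3595 ≈ 952.017
  x_3 = (0.2000·125 + 0.1700·675 + 0.5225·125) / 0.3595 = 205.0625 / 0.3595 ≈ 570.410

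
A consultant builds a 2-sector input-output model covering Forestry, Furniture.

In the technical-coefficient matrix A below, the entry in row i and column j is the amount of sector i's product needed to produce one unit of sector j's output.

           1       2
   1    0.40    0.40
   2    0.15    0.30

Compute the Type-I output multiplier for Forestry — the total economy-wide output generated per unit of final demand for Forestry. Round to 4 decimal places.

m_1 = 2.3611

I − A =
  [   0.60    -0.40]
  [  -0.15     0.70]
det(I−A) = (0.60)(0.70) − (-0.40)(-0.15) = 0.3600
adj(I−A) = [[0.70, 0.40], [0.15, 0.60]]
(I − A)⁻¹ = adj(I−A) / det(I−A) ≈
  [   1.94444     1.11111]
  [   0.41667     1.66667]
The output multiplier for sector j is the column-j sum of the Leontief inverse (I − A)⁻¹ = adj(I−A) / det(I−A).
Column 1 of adj(I−A): (0.70, 0.15); det(I−A) = 0.3600.
m_1 = (0.70 + 0.15) / 0.3600 = 0.85 / 0.3600 ≈ 2.3611.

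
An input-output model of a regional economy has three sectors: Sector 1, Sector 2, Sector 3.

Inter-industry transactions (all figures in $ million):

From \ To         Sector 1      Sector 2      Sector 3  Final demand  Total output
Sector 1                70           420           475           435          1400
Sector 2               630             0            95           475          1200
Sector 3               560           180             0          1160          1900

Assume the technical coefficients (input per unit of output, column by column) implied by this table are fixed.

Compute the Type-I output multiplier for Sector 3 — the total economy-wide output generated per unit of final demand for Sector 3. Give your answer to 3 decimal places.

Technical coefficients a_ij = z_ij / X_j:
  a_11 = 70/1400 = 0.05, a_21 = 630/1400 = 0.45, a_31 = 560/1400 = 0.40
  a_12 = 420/1200 = 0.35, a_22 = 0/1200 = 0.00, a_32 = 180/1200 = 0.15
  a_13 = 475/1900 = 0.25, a_23 = 95/1900 = 0.05, a_33 = 0/1900 = 0.00
I − A =
  [   0.95    -0.35    -0.25]
  [  -0.45     1.00    -0.05]
  [  -0.40    -0.15     1.00]
Cofactors of I−A, C_ij = (−1)^(i+j)·(minor ij) (rows/columns in the sector order above):
  C_11 = (1.00)(1.00) − (-0.05)(-0.15) = 0.9925
  C_12 = −[(-0.45)(1.00) − (-0.05)(-0.40)] = 0.4700
  C_13 = (-0.45)(-0.15) − (1.00)(-0.40) = 0.4675
  C_21 = −[(-0.35)(1.00) − (-0.25)(-0.15)] = 0.3875
  C_22 = (0.95)(1.00) − (-0.25)(-0.40) = 0.8500
  C_23 = −[(0.95)(-0.15) − (-0.35)(-0.40)] = 0.2825
  C_31 = (-0.35)(-0.05) − (-0.25)(1.00) = 0.2675
  C_32 = −[(0.95)(-0.05) − (-0.25)(-0.45)] = 0.1600
  C_33 = (0.95)(1.00) − (-0.35)(-0.45) = 0.7925
det(I−A) = Σ_j (I−A)_1j·C_1j = (0.95)(0.9925) + (-0.35)(0.4700) + (-0.25)(0.4675) = 0.6615
adj(I−A) = Cᵀ =
  [ 0.9925   0.3875   0.2675]
  [ 0.4700   0.8500   0.1600]
  [ 0.4675   0.2825   0.7925]
(I − A)⁻¹ = adj(I−A) / det(I−A) ≈
  [   1.5004     0.5858     0.4044]
  [   0.7105     1.2850     0.2419]
  [   0.7067     0.4271     1.1980]
The output multiplier for sector j is the column-j sum of the Leontief inverse (I − A)⁻¹ = adj(I−A) / det(I−A).
Column 3 of adj(I−A): (0.2675, 0.1600, 0.7925); det(I−A) = 0.6615.
m_3 = (0.2675 + 0.1600 + 0.7925) / 0.6615 = 1.22 / 0.6615 ≈ 1.844.

m_3 = 1.844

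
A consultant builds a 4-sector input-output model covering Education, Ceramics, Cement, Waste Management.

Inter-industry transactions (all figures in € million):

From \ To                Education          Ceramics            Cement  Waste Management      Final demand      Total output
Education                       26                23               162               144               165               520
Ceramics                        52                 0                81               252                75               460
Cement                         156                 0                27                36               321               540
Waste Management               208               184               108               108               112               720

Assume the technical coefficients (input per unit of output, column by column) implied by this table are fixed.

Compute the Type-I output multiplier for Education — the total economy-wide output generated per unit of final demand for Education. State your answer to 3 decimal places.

Technical coefficients a_ij = z_ij / X_j:
  a_11 = 26/520 = 0.05, a_21 = 52/520 = 0.10, a_31 = 156/520 = 0.30, a_41 = 208/520 = 0.40
  a_12 = 23/460 = 0.05, a_22 = 0/460 = 0.00, a_32 = 0/460 = 0.00, a_42 = 184/460 = 0.40
  a_13 = 162/540 = 0.30, a_23 = 81/540 = 0.15, a_33 = 27/540 = 0.05, a_43 = 108/540 = 0.20
  a_14 = 144/720 = 0.20, a_24 = 252/720 = 0.35, a_34 = 36/720 = 0.05, a_44 = 108/720 = 0.15
I − A =
  [   0.95    -0.05    -0.30    -0.20]
  [  -0.10     1.00    -0.15    -0.35]
  [  -0.30     0.00     0.95    -0.05]
  [  -0.40    -0.40    -0.20     0.85]
Compute the cofactors C_ij = (−1)^(i+j)·(3×3 minor ij) of I−A; the adjugate is their transpose:
adj(I−A) = Cᵀ =
  [ 0.661500   0.121875   0.274875   0.222000]
  [ 0.275000   0.587125   0.247125   0.321000]
  [ 0.235000   0.056750   0.575250   0.112500]
  [ 0.496000   0.347000   0.381000   0.805500]
det(I−A) = Σ_j (I−A)_1j·C_1j = (0.95)(0.661500) + (-0.05)(0.275000) + (-0.30)(0.235000) + (-0.20)(0.496000) = 0.444975
(I − A)⁻¹ = adj(I−A) / det(I−A) ≈
  [   1.4866     0.2739     0.6177     0.4989]
  [   0.6180     1.3195     0.5554     0.7214]
  [   0.5281     0.1275     1.2928     0.2528]
  [   1.1147     0.7798     0.8562     1.8102]
The output multiplier for sector j is the column-j sum of the Leontief inverse (I − A)⁻¹ = adj(I−A) / det(I−A).
Column 1 of adj(I−A): (0.661500, 0.275000, 0.235000, 0.496000); det(I−A) = 0.444975.
m_1 = (0.661500 + 0.275000 + 0.235000 + 0.496000) / 0.444975 = 1.6675 / 0.444975 ≈ 3.747.

m_1 = 3.747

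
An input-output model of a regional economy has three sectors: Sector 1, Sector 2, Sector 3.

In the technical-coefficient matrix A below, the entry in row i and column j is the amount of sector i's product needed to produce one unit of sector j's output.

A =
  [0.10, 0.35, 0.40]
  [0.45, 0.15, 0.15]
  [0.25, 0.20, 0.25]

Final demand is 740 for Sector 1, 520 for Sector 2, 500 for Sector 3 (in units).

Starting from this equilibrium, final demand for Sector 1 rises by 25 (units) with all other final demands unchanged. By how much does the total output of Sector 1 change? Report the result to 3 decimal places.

I − A =
  [   0.90    -0.35    -0.40]
  [  -0.45     0.85    -0.15]
  [  -0.25    -0.20     0.75]
Cofactors of I−A, C_ij = (−1)^(i+j)·(minor ij) (rows/columns in the sector order above):
  C_11 = (0.85)(0.75) − (-0.15)(-0.20) = 0.6075
  C_12 = −[(-0.45)(0.75) − (-0.15)(-0.25)] = 0.3750
  C_13 = (-0.45)(-0.20) − (0.85)(-0.25) = 0.3025
  C_21 = −[(-0.35)(0.75) − (-0.40)(-0.20)] = 0.3425
  C_22 = (0.90)(0.75) − (-0.40)(-0.25) = 0.5750
  C_23 = −[(0.90)(-0.20) − (-0.35)(-0.25)] = 0.2675
  C_31 = (-0.35)(-0.15) − (-0.40)(0.85) = 0.3925
  C_32 = −[(0.90)(-0.15) − (-0.40)(-0.45)] = 0.3150
  C_33 = (0.90)(0.85) − (-0.35)(-0.45) = 0.6075
det(I−A) = Σ_j (I−A)_1j·C_1j = (0.90)(0.6075) + (-0.35)(0.3750) + (-0.40)(0.3025) = 0.2945
adj(I−A) = Cᵀ =
  [ 0.6075   0.3425   0.3925]
  [ 0.3750   0.5750   0.3150]
  [ 0.3025   0.2675   0.6075]
(I − A)⁻¹ = adj(I−A) / det(I−A) ≈
  [   2.0628     1.1630     1.3328]
  [   1.2733     1.9525     1.0696]
  [   1.0272     0.9083     2.0628]
Δx = (I − A)⁻¹ Δd with Δd having +25 in the Sector 1 component and 0 elsewhere.
So Δx_1 = L_11 · (+25), where L_11 = adj(I−A)_11 / det(I−A) = 0.6075 / 0.2945.
Δx_1 = 0.6075 × (+25) / 0.2945 = 15.1875 / 0.2945 ≈ 51.570.

Δx_1 = 51.570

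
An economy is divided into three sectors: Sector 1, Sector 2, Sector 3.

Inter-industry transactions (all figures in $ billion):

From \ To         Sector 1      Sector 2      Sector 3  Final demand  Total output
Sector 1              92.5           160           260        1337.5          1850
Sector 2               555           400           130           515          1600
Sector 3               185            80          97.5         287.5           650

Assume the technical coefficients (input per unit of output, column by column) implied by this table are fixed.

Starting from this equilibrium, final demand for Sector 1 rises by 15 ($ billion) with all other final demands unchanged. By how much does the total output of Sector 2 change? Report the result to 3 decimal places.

Δx_2 = 7.745

Technical coefficients a_ij = z_ij / X_j:
  a_11 = 92.5/1850 = 0.05, a_21 = 555/1850 = 0.30, a_31 = 185/1850 = 0.10
  a_12 = 160/1600 = 0.10, a_22 = 400/1600 = 0.25, a_32 = 80/1600 = 0.05
  a_13 = 260/650 = 0.40, a_23 = 130/650 = 0.20, a_33 = 97.5/650 = 0.15
I − A =
  [   0.95    -0.10    -0.40]
  [  -0.30     0.75    -0.20]
  [  -0.10    -0.05     0.85]
Cofactors of I−A, C_ij = (−1)^(i+j)·(minor ij) (rows/columns in the sector order above):
  C_11 = (0.75)(0.85) − (-0.20)(-0.05) = 0.6275
  C_12 = −[(-0.30)(0.85) − (-0.20)(-0.10)] = 0.2750
  C_13 = (-0.30)(-0.05) − (0.75)(-0.10) = 0.0900
  C_21 = −[(-0.10)(0.85) − (-0.40)(-0.05)] = 0.1050
  C_22 = (0.95)(0.85) − (-0.40)(-0.10) = 0.7675
  C_23 = −[(0.95)(-0.05) − (-0.10)(-0.10)] = 0.0575
  C_31 = (-0.10)(-0.20) − (-0.40)(0.75) = 0.3200
  C_32 = −[(0.95)(-0.20) − (-0.40)(-0.30)] = 0.3100
  C_33 = (0.95)(0.75) − (-0.10)(-0.30) = 0.6825
det(I−A) = Σ_j (I−A)_1j·C_1j = (0.95)(0.6275) + (-0.10)(0.2750) + (-0.40)(0.0900) = 0.532625
adj(I−A) = Cᵀ =
  [ 0.6275   0.1050   0.3200]
  [ 0.2750   0.7675   0.3100]
  [ 0.0900   0.0575   0.6825]
(I − A)⁻¹ = adj(I−A) / det(I−A) ≈
  [   1.1781     0.1971     0.6008]
  [   0.5163     1.4410     0.5820]
  [   0.1690     0.1080     1.2814]
Δx = (I − A)⁻¹ Δd with Δd having +15 in the Sector 1 component and 0 elsewhere.
So Δx_2 = L_21 · (+15), where L_21 = adj(I−A)_21 / det(I−A) = 0.2750 / 0.532625.
Δx_2 = 0.2750 × (+15) / 0.532625 = 4.125 / 0.532625 ≈ 7.745.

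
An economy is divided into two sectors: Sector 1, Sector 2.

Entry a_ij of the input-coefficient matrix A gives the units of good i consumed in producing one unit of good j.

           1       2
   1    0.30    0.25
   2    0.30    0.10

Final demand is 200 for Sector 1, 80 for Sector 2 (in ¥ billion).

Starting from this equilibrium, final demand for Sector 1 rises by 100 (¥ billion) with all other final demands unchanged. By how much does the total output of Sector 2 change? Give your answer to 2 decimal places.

I − A =
  [   0.70    -0.25]
  [  -0.30     0.90]
det(I−A) = (0.70)(0.90) − (-0.25)(-0.30) = 0.5550
adj(I−A) = [[0.90, 0.25], [0.30, 0.70]]
(I − A)⁻¹ = adj(I−A) / det(I−A) ≈
  [   1.6216     0.4505]
  [   0.5405     1.2613]
Δx = (I − A)⁻¹ Δd with Δd having +100 in the Sector 1 component and 0 elsewhere.
So Δx_2 = L_21 · (+100), where L_21 = adj(I−A)_21 / det(I−A) = 0.30 / 0.5550.
Δx_2 = 0.30 × (+100) / 0.5550 = 30.00 / 0.5550 ≈ 54.05.

Δx_2 = 54.05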